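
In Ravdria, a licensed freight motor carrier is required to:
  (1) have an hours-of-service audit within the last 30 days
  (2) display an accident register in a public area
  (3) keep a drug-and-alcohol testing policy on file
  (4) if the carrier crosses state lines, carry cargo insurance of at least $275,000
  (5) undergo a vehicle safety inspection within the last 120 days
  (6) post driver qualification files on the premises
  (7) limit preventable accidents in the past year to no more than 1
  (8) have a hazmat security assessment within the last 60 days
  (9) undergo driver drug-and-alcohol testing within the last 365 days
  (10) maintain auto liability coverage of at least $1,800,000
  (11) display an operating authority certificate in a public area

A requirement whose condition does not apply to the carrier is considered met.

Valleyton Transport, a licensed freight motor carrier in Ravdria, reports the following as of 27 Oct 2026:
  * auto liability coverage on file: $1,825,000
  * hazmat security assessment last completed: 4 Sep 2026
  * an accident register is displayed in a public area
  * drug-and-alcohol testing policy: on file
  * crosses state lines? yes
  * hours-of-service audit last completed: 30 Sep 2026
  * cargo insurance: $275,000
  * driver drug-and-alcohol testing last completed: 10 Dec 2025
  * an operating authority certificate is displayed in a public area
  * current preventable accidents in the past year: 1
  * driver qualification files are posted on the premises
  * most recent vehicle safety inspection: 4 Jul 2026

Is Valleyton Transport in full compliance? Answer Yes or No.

1. hours-of-service audit 27 days ago vs limit 30 → met
2. accident register present → met
3. drug-and-alcohol testing policy present → met
4. condition 'crosses state lines' holds; cargo insurance $275,000 ≥ $275,000 → met
5. vehicle safety inspection 115 days ago vs limit 120 → met
6. driver qualification files present → met
7. preventable accidents in the past year 1 ≤ 1 → met
8. hazmat security assessment 53 days ago vs limit 60 → met
9. driver drug-and-alcohol testing 321 days ago vs limit 365 → met
10. auto liability coverage $1,825,000 ≥ $1,800,000 → met
11. operating authority certificate present → met
All met.

Yes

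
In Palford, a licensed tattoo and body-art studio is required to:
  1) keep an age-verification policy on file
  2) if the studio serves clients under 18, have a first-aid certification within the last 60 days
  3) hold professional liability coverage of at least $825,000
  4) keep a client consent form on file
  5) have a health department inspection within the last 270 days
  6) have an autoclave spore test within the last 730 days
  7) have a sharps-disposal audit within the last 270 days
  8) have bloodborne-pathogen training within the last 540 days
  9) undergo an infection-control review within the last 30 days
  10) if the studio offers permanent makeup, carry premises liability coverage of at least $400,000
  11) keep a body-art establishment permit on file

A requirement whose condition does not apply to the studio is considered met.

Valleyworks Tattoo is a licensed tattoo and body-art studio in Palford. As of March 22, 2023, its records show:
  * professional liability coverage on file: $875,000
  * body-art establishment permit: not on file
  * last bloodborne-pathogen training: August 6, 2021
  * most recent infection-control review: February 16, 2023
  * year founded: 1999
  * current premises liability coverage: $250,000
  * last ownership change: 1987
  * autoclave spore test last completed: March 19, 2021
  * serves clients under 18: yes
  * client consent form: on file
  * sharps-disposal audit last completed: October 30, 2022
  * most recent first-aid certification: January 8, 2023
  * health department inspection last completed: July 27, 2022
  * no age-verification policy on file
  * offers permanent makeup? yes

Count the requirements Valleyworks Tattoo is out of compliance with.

1. age-verification policy absent → not met
2. condition 'serves clients under 18' holds; first-aid certification 73 days ago vs limit 60 → not met
3. professional liability coverage $875,000 ≥ $825,000 → met
4. client consent form present → met
5. health department inspection 238 days ago vs limit 270 → met
6. autoclave spore test 733 days ago vs limit 730 → not met
7. sharps-disposal audit 143 days ago vs limit 270 → met
8. bloodborne-pathogen training 593 days ago vs limit 540 → not met
9. infection-control review 34 days ago vs limit 30 → not met
10. condition 'offers permanent makeup' holds; premises liability coverage $250,000 < $400,000 → not met
11. body-art establishment permit absent → not met
Not met: 7 of 11

7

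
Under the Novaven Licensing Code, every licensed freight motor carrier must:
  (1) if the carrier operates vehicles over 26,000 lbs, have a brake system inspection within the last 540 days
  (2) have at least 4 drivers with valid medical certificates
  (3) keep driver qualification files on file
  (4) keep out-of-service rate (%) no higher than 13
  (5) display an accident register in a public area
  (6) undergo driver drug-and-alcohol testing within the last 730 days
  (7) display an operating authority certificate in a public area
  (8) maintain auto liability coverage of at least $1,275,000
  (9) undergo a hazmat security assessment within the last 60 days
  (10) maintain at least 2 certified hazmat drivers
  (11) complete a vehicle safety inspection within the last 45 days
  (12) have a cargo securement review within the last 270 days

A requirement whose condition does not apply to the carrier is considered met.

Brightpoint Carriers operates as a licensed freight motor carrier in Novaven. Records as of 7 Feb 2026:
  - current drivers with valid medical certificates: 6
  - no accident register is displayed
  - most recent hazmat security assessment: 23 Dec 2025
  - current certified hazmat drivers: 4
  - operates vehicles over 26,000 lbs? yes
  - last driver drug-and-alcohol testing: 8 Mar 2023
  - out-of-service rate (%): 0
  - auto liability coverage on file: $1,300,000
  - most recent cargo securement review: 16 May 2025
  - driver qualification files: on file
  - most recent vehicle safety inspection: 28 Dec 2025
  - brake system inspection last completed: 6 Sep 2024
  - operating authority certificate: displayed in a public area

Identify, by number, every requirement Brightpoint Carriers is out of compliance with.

1. condition 'operates vehicles over 26,000 lbs' holds; brake system inspection 519 days ago vs limit 540 → met
2. drivers with valid medical certificates 6 ≥ 4 → met
3. driver qualification files present → met
4. out-of-service rate (%) 0 ≤ 13 → met
5. accident register absent → not met
6. driver drug-and-alcohol testing 1067 days ago vs limit 730 → not met
7. operating authority certificate present → met
8. auto liability coverage $1,300,000 ≥ $1,275,000 → met
9. hazmat security assessment 46 days ago vs limit 60 → met
10. certified hazmat drivers 4 ≥ 2 → met
11. vehicle safety inspection 41 days ago vs limit 45 → met
12. cargo securement review 267 days ago vs limit 270 → met
Not met: 5, 6

5, 6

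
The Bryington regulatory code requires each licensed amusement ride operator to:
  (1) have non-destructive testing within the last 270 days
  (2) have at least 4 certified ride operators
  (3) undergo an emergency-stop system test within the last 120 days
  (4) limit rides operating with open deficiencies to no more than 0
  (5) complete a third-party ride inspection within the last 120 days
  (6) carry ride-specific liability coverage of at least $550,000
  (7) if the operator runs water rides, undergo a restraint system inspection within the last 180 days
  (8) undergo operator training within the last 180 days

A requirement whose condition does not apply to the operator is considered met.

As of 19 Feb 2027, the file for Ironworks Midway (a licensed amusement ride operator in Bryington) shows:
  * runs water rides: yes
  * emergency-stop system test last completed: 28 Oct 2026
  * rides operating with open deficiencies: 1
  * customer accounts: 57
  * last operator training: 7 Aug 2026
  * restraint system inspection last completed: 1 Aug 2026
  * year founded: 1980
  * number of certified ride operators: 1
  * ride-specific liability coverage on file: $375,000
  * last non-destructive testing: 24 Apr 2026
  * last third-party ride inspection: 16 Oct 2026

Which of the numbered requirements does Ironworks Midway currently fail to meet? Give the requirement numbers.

1, 2, 4, 5, 6, 7, 8

1. non-destructive testing 301 days ago vs limit 270 → not met
2. certified ride operators 1 < 4 → not met
3. emergency-stop system test 114 days ago vs limit 120 → met
4. rides operating with open deficiencies 1 > 0 → not met
5. third-party ride inspection 126 days ago vs limit 120 → not met
6. ride-specific liability coverage $375,000 < $550,000 → not met
7. condition 'runs water rides' holds; restraint system inspection 202 days ago vs limit 180 → not met
8. operator training 196 days ago vs limit 180 → not met
Not met: 1, 2, 4, 5, 6, 7, 8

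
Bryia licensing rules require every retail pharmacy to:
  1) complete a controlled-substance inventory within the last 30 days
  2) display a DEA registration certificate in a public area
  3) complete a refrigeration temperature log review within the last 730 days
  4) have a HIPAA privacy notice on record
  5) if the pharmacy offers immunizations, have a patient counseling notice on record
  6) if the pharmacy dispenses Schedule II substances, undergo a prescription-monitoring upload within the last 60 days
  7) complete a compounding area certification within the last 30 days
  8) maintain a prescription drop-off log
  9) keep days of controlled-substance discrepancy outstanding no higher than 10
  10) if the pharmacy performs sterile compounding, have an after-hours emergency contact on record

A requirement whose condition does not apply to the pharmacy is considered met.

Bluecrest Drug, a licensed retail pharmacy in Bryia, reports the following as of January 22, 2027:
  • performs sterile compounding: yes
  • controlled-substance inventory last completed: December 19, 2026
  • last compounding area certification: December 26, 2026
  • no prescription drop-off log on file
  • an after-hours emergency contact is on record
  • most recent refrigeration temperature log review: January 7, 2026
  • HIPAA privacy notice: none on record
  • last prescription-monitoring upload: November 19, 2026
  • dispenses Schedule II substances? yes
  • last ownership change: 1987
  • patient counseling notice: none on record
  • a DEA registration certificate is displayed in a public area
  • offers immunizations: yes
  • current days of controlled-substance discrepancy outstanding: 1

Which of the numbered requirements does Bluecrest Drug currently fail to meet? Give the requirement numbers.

1. controlled-substance inventory 34 days ago vs limit 30 → not met
2. DEA registration certificate present → met
3. refrigeration temperature log review 380 days ago vs limit 730 → met
4. HIPAA privacy notice absent → not met
5. condition 'offers immunizations' holds; patient counseling notice absent → not met
6. condition 'dispenses Schedule II substances' holds; prescription-monitoring upload 64 days ago vs limit 60 → not met
7. compounding area certification 27 days ago vs limit 30 → met
8. prescription drop-off log absent → not met
9. days of controlled-substance discrepancy outstanding 1 ≤ 10 → met
10. condition 'performs sterile compounding' holds; after-hours emergency contact present → met
Not met: 1, 4, 5, 6, 8

1, 4, 5, 6, 8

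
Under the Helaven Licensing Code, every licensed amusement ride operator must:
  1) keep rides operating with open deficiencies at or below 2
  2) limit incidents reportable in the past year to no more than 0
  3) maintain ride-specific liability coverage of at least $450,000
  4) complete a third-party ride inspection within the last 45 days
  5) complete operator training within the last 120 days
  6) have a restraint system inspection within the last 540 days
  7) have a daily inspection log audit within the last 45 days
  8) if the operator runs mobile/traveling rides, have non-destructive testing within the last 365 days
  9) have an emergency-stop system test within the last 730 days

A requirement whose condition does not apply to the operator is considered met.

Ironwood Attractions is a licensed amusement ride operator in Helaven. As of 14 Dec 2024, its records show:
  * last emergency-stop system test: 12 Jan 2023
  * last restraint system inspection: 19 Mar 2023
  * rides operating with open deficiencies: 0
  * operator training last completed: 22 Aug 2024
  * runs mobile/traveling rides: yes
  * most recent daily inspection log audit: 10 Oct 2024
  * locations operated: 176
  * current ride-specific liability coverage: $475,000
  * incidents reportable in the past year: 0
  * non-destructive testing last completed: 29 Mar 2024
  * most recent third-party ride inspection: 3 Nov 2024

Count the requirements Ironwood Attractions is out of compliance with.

1. rides operating with open deficiencies 0 ≤ 2 → met
2. incidents reportable in the past year 0 ≤ 0 → met
3. ride-specific liability coverage $475,000 ≥ $450,000 → met
4. third-party ride inspection 41 days ago vs limit 45 → met
5. operator training 114 days ago vs limit 120 → met
6. restraint system inspection 636 days ago vs limit 540 → not met
7. daily inspection log audit 65 days ago vs limit 45 → not met
8. condition 'runs mobile/traveling rides' holds; non-destructive testing 260 days ago vs limit 365 → met
9. emergency-stop system test 702 days ago vs limit 730 → met
Not met: 2 of 9

2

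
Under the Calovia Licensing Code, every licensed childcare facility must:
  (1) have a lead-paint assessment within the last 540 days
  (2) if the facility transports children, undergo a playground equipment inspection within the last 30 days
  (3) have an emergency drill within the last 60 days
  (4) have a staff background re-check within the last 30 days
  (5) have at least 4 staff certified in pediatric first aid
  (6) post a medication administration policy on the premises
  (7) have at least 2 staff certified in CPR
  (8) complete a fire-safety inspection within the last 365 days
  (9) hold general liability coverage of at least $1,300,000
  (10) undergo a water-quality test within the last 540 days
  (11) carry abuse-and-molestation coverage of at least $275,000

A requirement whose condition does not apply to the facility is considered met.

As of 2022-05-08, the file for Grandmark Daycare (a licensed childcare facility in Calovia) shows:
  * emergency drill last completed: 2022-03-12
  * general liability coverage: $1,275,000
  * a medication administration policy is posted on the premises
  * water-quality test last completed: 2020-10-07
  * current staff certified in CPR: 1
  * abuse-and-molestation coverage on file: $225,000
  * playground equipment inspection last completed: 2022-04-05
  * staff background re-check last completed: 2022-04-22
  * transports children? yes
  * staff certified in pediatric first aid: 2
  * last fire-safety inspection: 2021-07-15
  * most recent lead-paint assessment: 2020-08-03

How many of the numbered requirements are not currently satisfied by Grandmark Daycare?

1. lead-paint assessment 643 days ago vs limit 540 → not met
2. condition 'transports children' holds; playground equipment inspection 33 days ago vs limit 30 → not met
3. emergency drill 57 days ago vs limit 60 → met
4. staff background re-check 16 days ago vs limit 30 → met
5. staff certified in pediatric first aid 2 < 4 → not met
6. medication administration policy present → met
7. staff certified in CPR 1 < 2 → not met
8. fire-safety inspection 297 days ago vs limit 365 → met
9. general liability coverage $1,275,000 < $1,300,000 → not met
10. water-quality test 578 days ago vs limit 540 → not met
11. abuse-and-molestation coverage $225,000 < $275,000 → not met
Not met: 7 of 11

7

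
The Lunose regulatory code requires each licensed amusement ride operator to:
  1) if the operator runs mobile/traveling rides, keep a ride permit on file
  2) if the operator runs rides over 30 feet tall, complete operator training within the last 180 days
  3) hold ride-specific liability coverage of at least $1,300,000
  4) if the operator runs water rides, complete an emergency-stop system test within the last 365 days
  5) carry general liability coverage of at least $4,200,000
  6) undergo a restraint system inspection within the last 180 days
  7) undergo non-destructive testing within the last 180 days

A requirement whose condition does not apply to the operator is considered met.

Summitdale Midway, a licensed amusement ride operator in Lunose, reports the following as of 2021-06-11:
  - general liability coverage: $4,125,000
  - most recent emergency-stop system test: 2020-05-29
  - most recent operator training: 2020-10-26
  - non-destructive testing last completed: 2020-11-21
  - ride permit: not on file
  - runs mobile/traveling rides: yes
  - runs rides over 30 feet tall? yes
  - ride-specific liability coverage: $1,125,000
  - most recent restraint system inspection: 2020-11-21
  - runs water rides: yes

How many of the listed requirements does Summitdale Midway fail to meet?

7

1. condition 'runs mobile/traveling rides' holds; ride permit absent → not met
2. condition 'runs rides over 30 feet tall' holds; operator training 228 days ago vs limit 180 → not met
3. ride-specific liability coverage $1,125,000 < $1,300,000 → not met
4. condition 'runs water rides' holds; emergency-stop system test 378 days ago vs limit 365 → not met
5. general liability coverage $4,125,000 < $4,200,000 → not met
6. restraint system inspection 202 days ago vs limit 180 → not met
7. non-destructive testing 202 days ago vs limit 180 → not met
Not met: 7 of 7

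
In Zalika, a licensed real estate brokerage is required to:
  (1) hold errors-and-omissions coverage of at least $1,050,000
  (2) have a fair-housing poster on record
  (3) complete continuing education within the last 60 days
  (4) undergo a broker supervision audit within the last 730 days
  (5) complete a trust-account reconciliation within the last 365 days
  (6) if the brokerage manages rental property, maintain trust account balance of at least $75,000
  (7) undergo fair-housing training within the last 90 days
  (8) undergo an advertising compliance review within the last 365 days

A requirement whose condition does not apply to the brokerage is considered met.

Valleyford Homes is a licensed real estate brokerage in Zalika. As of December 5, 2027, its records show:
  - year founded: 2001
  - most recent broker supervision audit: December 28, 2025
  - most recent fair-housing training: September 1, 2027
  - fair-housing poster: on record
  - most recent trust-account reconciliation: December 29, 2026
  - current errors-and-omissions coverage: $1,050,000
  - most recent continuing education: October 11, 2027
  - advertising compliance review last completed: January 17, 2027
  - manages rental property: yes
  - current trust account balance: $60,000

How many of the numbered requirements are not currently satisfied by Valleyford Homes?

2

1. errors-and-omissions coverage $1,050,000 ≥ $1,050,000 → met
2. fair-housing poster present → met
3. continuing education 55 days ago vs limit 60 → met
4. broker supervision audit 707 days ago vs limit 730 → met
5. trust-account reconciliation 341 days ago vs limit 365 → met
6. condition 'manages rental property' holds; trust account balance $60,000 < $75,000 → not met
7. fair-housing training 95 days ago vs limit 90 → not met
8. advertising compliance review 322 days ago vs limit 365 → met
Not met: 2 of 8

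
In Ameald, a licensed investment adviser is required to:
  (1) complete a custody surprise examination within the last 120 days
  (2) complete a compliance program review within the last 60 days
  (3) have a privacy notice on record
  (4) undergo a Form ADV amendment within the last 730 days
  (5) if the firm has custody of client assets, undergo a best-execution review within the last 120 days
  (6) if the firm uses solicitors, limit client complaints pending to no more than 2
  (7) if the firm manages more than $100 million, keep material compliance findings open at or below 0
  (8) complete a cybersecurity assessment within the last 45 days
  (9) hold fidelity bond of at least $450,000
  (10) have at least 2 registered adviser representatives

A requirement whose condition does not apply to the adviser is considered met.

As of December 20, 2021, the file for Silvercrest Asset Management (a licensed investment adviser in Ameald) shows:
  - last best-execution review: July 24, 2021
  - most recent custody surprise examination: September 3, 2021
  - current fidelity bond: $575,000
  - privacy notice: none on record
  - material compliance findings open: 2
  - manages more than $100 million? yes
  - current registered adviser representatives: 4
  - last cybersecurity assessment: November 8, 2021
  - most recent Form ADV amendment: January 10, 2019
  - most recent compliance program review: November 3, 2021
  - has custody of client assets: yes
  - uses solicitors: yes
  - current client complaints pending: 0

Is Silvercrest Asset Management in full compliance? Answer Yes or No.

1. custody surprise examination 108 days ago vs limit 120 → met
2. compliance program review 47 days ago vs limit 60 → met
3. privacy notice absent → not met
4. Form ADV amendment 1075 days ago vs limit 730 → not met
5. condition 'has custody of client assets' holds; best-execution review 149 days ago vs limit 120 → not met
6. condition 'uses solicitors' holds; client complaints pending 0 ≤ 2 → met
7. condition 'manages more than $100 million' holds; material compliance findings open 2 > 0 → not met
8. cybersecurity assessment 42 days ago vs limit 45 → met
9. fidelity bond $575,000 ≥ $450,000 → met
10. registered adviser representatives 4 ≥ 2 → met
Not met: 3, 4, 5, 7

No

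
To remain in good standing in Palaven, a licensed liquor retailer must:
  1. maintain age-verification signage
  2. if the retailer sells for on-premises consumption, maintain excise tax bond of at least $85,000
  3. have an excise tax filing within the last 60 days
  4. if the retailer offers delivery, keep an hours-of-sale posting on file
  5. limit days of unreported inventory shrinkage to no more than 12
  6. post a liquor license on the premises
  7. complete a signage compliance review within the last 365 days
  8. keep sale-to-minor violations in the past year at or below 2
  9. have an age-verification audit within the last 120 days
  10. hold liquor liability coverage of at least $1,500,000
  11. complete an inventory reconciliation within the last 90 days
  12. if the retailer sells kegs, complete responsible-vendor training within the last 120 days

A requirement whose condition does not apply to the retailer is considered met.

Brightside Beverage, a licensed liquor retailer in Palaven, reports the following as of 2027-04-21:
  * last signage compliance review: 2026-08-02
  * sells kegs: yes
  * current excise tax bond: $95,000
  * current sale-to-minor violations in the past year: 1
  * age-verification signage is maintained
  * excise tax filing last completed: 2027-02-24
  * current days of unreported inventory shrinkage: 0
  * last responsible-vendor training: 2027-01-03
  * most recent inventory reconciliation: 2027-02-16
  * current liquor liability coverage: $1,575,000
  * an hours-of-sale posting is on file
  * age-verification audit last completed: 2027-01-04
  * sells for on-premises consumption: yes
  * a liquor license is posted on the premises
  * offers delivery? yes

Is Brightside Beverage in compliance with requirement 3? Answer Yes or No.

Yes

3. excise tax filing 56 days ago vs limit 60 → met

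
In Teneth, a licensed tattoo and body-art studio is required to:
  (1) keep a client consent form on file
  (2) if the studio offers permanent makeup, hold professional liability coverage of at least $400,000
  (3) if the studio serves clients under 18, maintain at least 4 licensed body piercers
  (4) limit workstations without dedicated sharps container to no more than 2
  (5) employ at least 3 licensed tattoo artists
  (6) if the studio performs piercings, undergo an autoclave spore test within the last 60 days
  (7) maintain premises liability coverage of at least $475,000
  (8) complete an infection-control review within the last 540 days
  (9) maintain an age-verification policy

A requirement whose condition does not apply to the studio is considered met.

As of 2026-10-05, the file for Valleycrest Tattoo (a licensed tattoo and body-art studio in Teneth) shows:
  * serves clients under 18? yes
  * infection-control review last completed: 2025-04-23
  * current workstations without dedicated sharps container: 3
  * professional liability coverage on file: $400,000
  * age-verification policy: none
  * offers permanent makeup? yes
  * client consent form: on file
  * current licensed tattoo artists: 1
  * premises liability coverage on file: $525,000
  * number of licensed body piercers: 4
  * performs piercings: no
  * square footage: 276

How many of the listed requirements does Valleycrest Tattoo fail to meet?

3

1. client consent form present → met
2. condition 'offers permanent makeup' holds; professional liability coverage $400,000 ≥ $400,000 → met
3. condition 'serves clients under 18' holds; licensed body piercers 4 ≥ 4 → met
4. workstations without dedicated sharps container 3 > 2 → not met
5. licensed tattoo artists 1 < 3 → not met
6. condition 'performs piercings' does not hold → requirement n/a → met
7. premises liability coverage $525,000 ≥ $475,000 → met
8. infection-control review 530 days ago vs limit 540 → met
9. age-verification policy absent → not met
Not met: 3 of 9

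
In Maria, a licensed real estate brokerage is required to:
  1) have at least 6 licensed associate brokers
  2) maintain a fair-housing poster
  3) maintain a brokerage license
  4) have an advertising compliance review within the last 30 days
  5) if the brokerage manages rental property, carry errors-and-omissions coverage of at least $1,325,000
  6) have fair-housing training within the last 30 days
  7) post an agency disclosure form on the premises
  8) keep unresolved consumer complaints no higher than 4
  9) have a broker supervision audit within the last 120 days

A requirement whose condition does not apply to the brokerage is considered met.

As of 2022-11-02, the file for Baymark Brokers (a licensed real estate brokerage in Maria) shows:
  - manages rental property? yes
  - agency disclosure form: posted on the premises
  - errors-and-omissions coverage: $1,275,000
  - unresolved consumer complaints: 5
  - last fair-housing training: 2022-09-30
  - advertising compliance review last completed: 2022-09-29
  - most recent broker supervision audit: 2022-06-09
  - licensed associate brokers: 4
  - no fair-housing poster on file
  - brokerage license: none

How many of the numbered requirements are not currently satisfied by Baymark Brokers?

8

1. licensed associate brokers 4 < 6 → not met
2. fair-housing poster absent → not met
3. brokerage license absent → not met
4. advertising compliance review 34 days ago vs limit 30 → not met
5. condition 'manages rental property' holds; errors-and-omissions coverage $1,275,000 < $1,325,000 → not met
6. fair-housing training 33 days ago vs limit 30 → not met
7. agency disclosure form present → met
8. unresolved consumer complaints 5 > 4 → not met
9. broker supervision audit 146 days ago vs limit 120 → not met
Not met: 8 of 9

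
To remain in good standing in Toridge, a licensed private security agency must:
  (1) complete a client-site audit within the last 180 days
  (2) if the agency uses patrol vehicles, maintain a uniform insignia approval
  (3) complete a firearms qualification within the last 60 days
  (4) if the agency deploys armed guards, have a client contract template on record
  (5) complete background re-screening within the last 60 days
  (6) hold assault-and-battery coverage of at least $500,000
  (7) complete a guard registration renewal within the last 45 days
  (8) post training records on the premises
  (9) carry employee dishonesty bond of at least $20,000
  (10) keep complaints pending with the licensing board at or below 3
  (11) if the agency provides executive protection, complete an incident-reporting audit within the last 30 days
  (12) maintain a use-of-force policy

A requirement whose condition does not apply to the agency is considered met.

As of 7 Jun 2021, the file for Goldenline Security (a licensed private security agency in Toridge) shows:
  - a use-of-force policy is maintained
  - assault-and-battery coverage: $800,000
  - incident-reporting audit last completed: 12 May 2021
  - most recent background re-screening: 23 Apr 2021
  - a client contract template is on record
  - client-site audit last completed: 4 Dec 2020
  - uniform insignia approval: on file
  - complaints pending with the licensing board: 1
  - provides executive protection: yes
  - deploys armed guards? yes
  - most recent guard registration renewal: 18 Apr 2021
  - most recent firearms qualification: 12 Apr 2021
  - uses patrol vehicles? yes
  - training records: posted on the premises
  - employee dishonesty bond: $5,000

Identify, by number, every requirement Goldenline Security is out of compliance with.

1, 7, 9

1. client-site audit 185 days ago vs limit 180 → not met
2. condition 'uses patrol vehicles' holds; uniform insignia approval present → met
3. firearms qualification 56 days ago vs limit 60 → met
4. condition 'deploys armed guards' holds; client contract template present → met
5. background re-screening 45 days ago vs limit 60 → met
6. assault-and-battery coverage $800,000 ≥ $500,000 → met
7. guard registration renewal 50 days ago vs limit 45 → not met
8. training records present → met
9. employee dishonesty bond $5,000 < $20,000 → not met
10. complaints pending with the licensing board 1 ≤ 3 → met
11. condition 'provides executive protection' holds; incident-reporting audit 26 days ago vs limit 30 → met
12. use-of-force policy present → met
Not met: 1, 7, 9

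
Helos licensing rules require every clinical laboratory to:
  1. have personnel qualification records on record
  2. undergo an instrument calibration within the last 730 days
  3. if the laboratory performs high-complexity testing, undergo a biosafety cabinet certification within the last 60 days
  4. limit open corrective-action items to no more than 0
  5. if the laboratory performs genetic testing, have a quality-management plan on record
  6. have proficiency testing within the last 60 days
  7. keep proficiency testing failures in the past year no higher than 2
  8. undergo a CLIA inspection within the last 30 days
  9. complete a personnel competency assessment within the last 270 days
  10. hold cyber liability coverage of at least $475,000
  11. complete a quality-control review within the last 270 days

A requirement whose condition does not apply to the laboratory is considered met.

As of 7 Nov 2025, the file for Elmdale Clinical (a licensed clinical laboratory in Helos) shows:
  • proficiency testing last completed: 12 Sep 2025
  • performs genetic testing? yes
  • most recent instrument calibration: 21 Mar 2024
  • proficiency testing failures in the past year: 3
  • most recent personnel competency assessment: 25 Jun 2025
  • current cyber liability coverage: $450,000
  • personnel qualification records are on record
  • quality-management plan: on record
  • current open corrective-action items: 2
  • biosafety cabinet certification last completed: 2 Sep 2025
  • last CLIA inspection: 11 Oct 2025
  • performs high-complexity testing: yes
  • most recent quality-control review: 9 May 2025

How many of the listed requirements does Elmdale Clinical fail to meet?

4

1. personnel qualification records present → met
2. instrument calibration 596 days ago vs limit 730 → met
3. condition 'performs high-complexity testing' holds; biosafety cabinet certification 66 days ago vs limit 60 → not met
4. open corrective-action items 2 > 0 → not met
5. condition 'performs genetic testing' holds; quality-management plan present → met
6. proficiency testing 56 days ago vs limit 60 → met
7. proficiency testing failures in the past year 3 > 2 → not met
8. CLIA inspection 27 days ago vs limit 30 → met
9. personnel competency assessment 135 days ago vs limit 270 → met
10. cyber liability coverage $450,000 < $475,000 → not met
11. quality-control review 182 days ago vs limit 270 → met
Not met: 4 of 11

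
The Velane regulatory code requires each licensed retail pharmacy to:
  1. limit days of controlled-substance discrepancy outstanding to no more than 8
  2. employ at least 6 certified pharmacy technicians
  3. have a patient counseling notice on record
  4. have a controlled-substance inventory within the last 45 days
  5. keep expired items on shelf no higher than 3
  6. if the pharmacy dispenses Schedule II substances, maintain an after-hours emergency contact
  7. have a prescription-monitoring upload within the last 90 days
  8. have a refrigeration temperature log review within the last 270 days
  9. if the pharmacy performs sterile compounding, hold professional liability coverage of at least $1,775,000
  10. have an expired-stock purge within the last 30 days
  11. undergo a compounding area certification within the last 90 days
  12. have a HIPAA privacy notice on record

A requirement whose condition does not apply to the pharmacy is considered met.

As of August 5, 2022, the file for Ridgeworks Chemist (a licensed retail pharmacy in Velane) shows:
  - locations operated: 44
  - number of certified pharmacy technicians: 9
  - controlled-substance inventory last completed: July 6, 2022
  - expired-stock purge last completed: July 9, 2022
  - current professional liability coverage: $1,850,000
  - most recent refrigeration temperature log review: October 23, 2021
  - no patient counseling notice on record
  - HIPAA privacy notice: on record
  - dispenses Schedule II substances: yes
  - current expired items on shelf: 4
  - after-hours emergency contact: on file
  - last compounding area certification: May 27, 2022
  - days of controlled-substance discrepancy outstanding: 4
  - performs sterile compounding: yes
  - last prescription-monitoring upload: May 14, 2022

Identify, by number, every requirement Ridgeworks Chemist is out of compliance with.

1. days of controlled-substance discrepancy outstanding 4 ≤ 8 → met
2. certified pharmacy technicians 9 ≥ 6 → met
3. patient counseling notice absent → not met
4. controlled-substance inventory 30 days ago vs limit 45 → met
5. expired items on shelf 4 > 3 → not met
6. condition 'dispenses Schedule II substances' holds; after-hours emergency contact present → met
7. prescription-monitoring upload 83 days ago vs limit 90 → met
8. refrigeration temperature log review 286 days ago vs limit 270 → not met
9. condition 'performs sterile compounding' holds; professional liability coverage $1,850,000 ≥ $1,775,000 → met
10. expired-stock purge 27 days ago vs limit 30 → met
11. compounding area certification 70 days ago vs limit 90 → met
12. HIPAA privacy notice present → met
Not met: 3, 5, 8

3, 5, 8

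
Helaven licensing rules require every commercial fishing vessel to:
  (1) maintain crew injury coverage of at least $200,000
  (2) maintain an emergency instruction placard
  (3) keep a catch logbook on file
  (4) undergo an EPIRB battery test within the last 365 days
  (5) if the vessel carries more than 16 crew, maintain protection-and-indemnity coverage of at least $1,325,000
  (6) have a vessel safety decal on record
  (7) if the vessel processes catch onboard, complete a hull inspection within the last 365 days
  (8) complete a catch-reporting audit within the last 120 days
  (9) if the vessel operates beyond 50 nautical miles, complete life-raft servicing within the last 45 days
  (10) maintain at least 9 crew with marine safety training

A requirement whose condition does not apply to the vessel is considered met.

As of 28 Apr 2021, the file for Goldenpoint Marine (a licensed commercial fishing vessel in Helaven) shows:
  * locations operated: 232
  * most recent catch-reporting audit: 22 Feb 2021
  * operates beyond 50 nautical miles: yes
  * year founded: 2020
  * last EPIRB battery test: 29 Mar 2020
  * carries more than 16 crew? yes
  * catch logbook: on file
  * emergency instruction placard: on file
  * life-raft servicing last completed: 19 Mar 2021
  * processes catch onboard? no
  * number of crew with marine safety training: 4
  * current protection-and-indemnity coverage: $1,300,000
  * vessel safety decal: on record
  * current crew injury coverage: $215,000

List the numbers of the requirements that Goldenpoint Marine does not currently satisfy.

4, 5, 10

1. crew injury coverage $215,000 ≥ $200,000 → met
2. emergency instruction placard present → met
3. catch logbook present → met
4. EPIRB battery test 395 days ago vs limit 365 → not met
5. condition 'carries more than 16 crew' holds; protection-and-indemnity coverage $1,300,000 < $1,325,000 → not met
6. vessel safety decal present → met
7. condition 'processes catch onboard' does not hold → requirement n/a → met
8. catch-reporting audit 65 days ago vs limit 120 → met
9. condition 'operates beyond 50 nautical miles' holds; life-raft servicing 40 days ago vs limit 45 → met
10. crew with marine safety training 4 < 9 → not met
Not met: 4, 5, 10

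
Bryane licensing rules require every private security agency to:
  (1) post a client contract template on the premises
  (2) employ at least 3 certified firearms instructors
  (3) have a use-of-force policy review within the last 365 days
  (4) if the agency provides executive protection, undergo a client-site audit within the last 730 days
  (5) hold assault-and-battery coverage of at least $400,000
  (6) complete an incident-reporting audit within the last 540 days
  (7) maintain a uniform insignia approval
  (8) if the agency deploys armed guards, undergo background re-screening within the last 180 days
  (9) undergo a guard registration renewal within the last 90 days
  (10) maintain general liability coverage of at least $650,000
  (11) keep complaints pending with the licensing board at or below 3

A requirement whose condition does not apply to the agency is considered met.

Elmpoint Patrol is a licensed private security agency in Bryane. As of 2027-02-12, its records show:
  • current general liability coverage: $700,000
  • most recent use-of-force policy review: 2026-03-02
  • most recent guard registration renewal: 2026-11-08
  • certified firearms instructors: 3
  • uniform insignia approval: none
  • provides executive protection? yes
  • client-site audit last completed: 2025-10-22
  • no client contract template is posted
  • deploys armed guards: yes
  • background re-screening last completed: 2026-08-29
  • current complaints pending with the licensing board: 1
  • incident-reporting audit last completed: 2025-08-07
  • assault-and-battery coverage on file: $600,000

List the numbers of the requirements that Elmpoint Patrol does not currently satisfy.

1, 6, 7, 9

1. client contract template absent → not met
2. certified firearms instructors 3 ≥ 3 → met
3. use-of-force policy review 347 days ago vs limit 365 → met
4. condition 'provides executive protection' holds; client-site audit 478 days ago vs limit 730 → met
5. assault-and-battery coverage $600,000 ≥ $400,000 → met
6. incident-reporting audit 554 days ago vs limit 540 → not met
7. uniform insignia approval absent → not met
8. condition 'deploys armed guards' holds; background re-screening 167 days ago vs limit 180 → met
9. guard registration renewal 96 days ago vs limit 90 → not met
10. general liability coverage $700,000 ≥ $650,000 → met
11. complaints pending with the licensing board 1 ≤ 3 → met
Not met: 1, 6, 7, 9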